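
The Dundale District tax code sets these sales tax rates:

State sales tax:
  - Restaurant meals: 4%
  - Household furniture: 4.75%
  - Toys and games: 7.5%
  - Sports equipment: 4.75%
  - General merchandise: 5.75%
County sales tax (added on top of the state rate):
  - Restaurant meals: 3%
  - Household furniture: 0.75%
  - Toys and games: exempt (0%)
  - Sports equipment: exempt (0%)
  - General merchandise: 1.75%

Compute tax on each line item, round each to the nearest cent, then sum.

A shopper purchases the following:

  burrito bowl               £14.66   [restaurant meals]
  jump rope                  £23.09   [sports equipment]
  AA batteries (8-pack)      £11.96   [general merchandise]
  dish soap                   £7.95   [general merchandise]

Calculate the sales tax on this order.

£3.63

Burrito bowl £14.66: restaurant meals → 4% + 3% county = 7% → £1.03
Jump rope £23.09: sports equipment → 4.75% + 0% county = 4.75% → £1.10
AA batteries (8-pack) £11.96: general merchandise → 5.75% + 1.75% county = 7.5% → £0.90
Dish soap £7.95: general merchandise → 5.75% + 1.75% county = 7.5% → £0.60
Total tax = £1.03 + £1.10 + £0.90 + £0.60 = £3.63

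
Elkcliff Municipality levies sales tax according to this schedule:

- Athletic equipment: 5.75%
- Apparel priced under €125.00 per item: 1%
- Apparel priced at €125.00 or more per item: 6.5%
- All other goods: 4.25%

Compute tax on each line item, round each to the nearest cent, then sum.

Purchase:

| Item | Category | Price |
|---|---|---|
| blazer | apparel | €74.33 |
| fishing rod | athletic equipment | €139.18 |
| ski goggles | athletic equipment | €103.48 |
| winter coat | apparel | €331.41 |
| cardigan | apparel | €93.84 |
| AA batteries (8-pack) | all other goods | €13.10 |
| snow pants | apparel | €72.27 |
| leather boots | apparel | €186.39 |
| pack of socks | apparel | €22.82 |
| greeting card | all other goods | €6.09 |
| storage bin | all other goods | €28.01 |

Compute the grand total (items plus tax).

Blazer €74.33: apparel, under €125.00 → 1% → €0.74
Fishing rod €139.18: athletic equipment → 5.75% → €8.00
Ski goggles €103.48: athletic equipment → 5.75% → €5.95
Winter coat €331.41: apparel, €125.00 or more → 6.5% → €21.54
Cardigan €93.84: apparel, under €125.00 → 1% → €0.94
AA batteries (8-pack) €13.10: all other goods → 4.25% → €0.56
Snow pants €72.27: apparel, under €125.00 → 1% → €0.72
Leather boots €186.39: apparel, €125.00 or more → 6.5% → €12.12
Pack of socks €22.82: apparel, under €125.00 → 1% → €0.23
Greeting card €6.09: all other goods → 4.25% → €0.26
Storage bin €28.01: all other goods → 4.25% → €1.19
Subtotal = €1070.92; tax = €52.25; total due = €1123.17

€1123.17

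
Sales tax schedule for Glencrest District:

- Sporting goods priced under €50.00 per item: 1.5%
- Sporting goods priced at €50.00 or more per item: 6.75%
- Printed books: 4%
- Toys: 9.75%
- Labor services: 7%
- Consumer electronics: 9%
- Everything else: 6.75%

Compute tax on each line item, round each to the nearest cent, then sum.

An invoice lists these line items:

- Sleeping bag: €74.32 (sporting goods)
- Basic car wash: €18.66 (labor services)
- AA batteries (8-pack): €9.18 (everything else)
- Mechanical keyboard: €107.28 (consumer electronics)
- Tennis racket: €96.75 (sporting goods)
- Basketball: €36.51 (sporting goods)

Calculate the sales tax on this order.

€23.69

Sleeping bag €74.32: sporting goods, €50.00 or more → 6.75% → €5.02
Basic car wash €18.66: labor services → 7% → €1.31
AA batteries (8-pack) €9.18: everything else → 6.75% → €0.62
Mechanical keyboard €107.28: consumer electronics → 9% → €9.66
Tennis racket €96.75: sporting goods, €50.00 or more → 6.75% → €6.53
Basketball €36.51: sporting goods, under €50.00 → 1.5% → €0.55
Total tax = €5.02 + €1.31 + €0.62 + €9.66 + €6.53 + €0.55 = €23.69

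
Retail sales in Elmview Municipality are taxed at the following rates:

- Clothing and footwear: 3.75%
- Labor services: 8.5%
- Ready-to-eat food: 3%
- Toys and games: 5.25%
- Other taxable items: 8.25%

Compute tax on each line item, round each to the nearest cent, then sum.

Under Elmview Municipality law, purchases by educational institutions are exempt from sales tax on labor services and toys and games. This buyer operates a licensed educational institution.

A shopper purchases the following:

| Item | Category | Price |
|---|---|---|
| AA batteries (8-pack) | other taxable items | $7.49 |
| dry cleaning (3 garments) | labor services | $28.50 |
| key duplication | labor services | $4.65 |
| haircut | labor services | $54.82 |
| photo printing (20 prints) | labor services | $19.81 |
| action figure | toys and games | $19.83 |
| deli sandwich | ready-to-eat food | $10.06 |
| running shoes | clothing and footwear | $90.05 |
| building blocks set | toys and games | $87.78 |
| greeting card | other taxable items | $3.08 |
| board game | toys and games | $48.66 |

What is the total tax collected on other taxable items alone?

AA batteries (8-pack) $7.49: other taxable items → 8.25% → $0.62
Greeting card $3.08: other taxable items → 8.25% → $0.25
Tax on other taxable items = $0.62 + $0.25 = $0.87

$0.87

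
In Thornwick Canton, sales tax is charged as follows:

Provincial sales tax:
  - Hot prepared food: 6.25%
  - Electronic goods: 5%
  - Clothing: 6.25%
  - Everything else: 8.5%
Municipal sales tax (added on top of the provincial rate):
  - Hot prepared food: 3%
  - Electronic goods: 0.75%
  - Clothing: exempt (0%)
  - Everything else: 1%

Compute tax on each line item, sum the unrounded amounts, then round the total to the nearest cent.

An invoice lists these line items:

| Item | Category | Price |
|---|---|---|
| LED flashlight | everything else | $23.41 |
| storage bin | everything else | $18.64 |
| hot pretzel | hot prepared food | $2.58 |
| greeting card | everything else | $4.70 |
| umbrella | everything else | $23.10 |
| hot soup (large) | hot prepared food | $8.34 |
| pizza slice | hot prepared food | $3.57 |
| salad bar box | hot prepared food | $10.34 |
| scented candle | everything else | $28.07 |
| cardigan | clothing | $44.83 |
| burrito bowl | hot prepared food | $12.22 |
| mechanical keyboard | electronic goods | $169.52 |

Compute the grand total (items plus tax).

$374.60

LED flashlight $23.41: everything else → 8.5% + 1% municipal = 9.5% → $2.22395
Storage bin $18.64: everything else → 8.5% + 1% municipal = 9.5% → $1.7708
Hot pretzel $2.58: hot prepared food → 6.25% + 3% municipal = 9.25% → $0.23865
Greeting card $4.70: everything else → 8.5% + 1% municipal = 9.5% → $0.4465
Umbrella $23.10: everything else → 8.5% + 1% municipal = 9.5% → $2.1945
Hot soup (large) $8.34: hot prepared food → 6.25% + 3% municipal = 9.25% → $0.77145
Pizza slice $3.57: hot prepared food → 6.25% + 3% municipal = 9.25% → $0.330225
Salad bar box $10.34: hot prepared food → 6.25% + 3% municipal = 9.25% → $0.95645
Scented candle $28.07: everything else → 8.5% + 1% municipal = 9.5% → $2.66665
Cardigan $44.83: clothing → 6.25% + 0% municipal = 6.25% → $2.801875
Burrito bowl $12.22: hot prepared food → 6.25% + 3% municipal = 9.25% → $1.13035
Mechanical keyboard $169.52: electronic goods → 5% + 0.75% municipal = 5.75% → $9.7474
Subtotal = $349.32; unrounded tax = $25.2788 → $25.28; total due = $374.60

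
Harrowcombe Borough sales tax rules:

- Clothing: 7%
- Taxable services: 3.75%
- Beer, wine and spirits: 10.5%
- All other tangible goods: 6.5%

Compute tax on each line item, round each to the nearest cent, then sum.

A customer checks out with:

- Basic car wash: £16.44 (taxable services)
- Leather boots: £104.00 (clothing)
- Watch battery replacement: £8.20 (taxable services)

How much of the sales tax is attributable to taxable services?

£0.93

Basic car wash £16.44: taxable services → 3.75% → £0.62
Watch battery replacement £8.20: taxable services → 3.75% → £0.31
Tax on taxable services = £0.62 + £0.31 = £0.93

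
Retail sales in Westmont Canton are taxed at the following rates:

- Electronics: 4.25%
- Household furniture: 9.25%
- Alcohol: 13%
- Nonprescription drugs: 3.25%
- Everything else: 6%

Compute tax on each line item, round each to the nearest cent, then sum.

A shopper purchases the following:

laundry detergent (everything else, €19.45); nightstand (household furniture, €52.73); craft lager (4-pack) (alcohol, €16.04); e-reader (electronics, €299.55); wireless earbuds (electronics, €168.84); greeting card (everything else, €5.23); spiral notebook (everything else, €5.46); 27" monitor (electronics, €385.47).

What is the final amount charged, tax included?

€997.84

Laundry detergent €19.45: everything else → 6% → €1.17
Nightstand €52.73: household furniture → 9.25% → €4.88
Craft lager (4-pack) €16.04: alcohol → 13% → €2.09
E-reader €299.55: electronics → 4.25% → €12.73
Wireless earbuds €168.84: electronics → 4.25% → €7.18
Greeting card €5.23: everything else → 6% → €0.31
Spiral notebook €5.46: everything else → 6% → €0.33
27" monitor €385.47: electronics → 4.25% → €16.38
Subtotal = €952.77; tax = €45.07; total due = €997.84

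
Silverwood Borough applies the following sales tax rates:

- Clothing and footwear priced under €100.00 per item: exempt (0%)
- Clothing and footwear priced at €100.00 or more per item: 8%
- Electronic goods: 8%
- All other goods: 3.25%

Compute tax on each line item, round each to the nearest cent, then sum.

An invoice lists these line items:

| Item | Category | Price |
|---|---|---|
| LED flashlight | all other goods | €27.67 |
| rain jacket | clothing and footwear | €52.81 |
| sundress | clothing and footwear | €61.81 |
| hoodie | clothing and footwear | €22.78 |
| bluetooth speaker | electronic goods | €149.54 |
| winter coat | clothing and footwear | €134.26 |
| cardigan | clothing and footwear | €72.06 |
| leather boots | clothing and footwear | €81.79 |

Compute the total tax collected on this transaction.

LED flashlight €27.67: all other goods → 3.25% → €0.90
Rain jacket €52.81: clothing and footwear, under €100.00 → 0% → €0.00
Sundress €61.81: clothing and footwear, under €100.00 → 0% → €0.00
Hoodie €22.78: clothing and footwear, under €100.00 → 0% → €0.00
Bluetooth speaker €149.54: electronic goods → 8% → €11.96
Winter coat €134.26: clothing and footwear, €100.00 or more → 8% → €10.74
Cardigan €72.06: clothing and footwear, under €100.00 → 0% → €0.00
Leather boots €81.79: clothing and footwear, under €100.00 → 0% → €0.00
Total tax = €0.90 + €11.96 + €10.74 = €23.60

€23.60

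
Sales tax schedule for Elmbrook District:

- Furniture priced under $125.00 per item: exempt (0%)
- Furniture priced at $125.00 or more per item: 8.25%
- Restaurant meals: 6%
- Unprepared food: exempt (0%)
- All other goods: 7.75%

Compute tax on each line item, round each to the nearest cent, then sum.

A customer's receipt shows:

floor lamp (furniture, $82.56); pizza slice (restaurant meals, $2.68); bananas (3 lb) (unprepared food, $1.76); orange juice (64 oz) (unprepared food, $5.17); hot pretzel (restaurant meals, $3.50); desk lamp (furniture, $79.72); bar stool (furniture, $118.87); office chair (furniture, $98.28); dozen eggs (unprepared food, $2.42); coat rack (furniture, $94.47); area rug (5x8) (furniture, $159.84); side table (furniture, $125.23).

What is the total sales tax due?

$23.89

Floor lamp $82.56: furniture, under $125.00 → 0% → $0.00
Pizza slice $2.68: restaurant meals → 6% → $0.16
Bananas (3 lb) $1.76: unprepared food → 0% → $0.00
Orange juice (64 oz) $5.17: unprepared food → 0% → $0.00
Hot pretzel $3.50: restaurant meals → 6% → $0.21
Desk lamp $79.72: furniture, under $125.00 → 0% → $0.00
Bar stool $118.87: furniture, under $125.00 → 0% → $0.00
Office chair $98.28: furniture, under $125.00 → 0% → $0.00
Dozen eggs $2.42: unprepared food → 0% → $0.00
Coat rack $94.47: furniture, under $125.00 → 0% → $0.00
Area rug (5x8) $159.84: furniture, $125.00 or more → 8.25% → $13.19
Side table $125.23: furniture, $125.00 or more → 8.25% → $10.33
Total tax = $0.16 + $0.21 + $13.19 + $10.33 = $23.89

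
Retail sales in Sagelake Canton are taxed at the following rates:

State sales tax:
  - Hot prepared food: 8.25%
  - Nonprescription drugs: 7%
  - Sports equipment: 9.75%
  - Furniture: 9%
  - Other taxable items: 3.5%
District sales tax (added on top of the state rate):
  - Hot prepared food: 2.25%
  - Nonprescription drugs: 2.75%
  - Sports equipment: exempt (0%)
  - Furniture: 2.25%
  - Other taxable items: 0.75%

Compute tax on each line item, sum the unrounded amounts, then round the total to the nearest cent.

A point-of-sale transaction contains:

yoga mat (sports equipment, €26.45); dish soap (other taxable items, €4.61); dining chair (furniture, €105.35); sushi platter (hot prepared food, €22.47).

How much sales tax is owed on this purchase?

€16.99

Yoga mat €26.45: sports equipment → 9.75% + 0% district = 9.75% → €2.578875
Dish soap €4.61: other taxable items → 3.5% + 0.75% district = 4.25% → €0.195925
Dining chair €105.35: furniture → 9% + 2.25% district = 11.25% → €11.851875
Sushi platter €22.47: hot prepared food → 8.25% + 2.25% district = 10.5% → €2.35935
Unrounded tax sum = €16.986025 → €16.99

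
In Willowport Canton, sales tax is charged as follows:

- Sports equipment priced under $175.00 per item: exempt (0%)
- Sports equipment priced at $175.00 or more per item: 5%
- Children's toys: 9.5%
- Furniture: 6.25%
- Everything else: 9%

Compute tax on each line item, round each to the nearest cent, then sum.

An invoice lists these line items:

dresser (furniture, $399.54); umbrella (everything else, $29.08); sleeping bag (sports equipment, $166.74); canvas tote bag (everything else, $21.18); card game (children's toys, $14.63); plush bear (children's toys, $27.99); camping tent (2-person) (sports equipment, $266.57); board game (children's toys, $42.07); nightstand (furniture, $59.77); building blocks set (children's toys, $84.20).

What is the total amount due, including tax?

$1174.39

Dresser $399.54: furniture → 6.25% → $24.97
Umbrella $29.08: everything else → 9% → $2.62
Sleeping bag $166.74: sports equipment, under $175.00 → 0% → $0.00
Canvas tote bag $21.18: everything else → 9% → $1.91
Card game $14.63: children's toys → 9.5% → $1.39
Plush bear $27.99: children's toys → 9.5% → $2.66
Camping tent (2-person) $266.57: sports equipment, $175.00 or more → 5% → $13.33
Board game $42.07: children's toys → 9.5% → $4.00
Nightstand $59.77: furniture → 6.25% → $3.74
Building blocks set $84.20: children's toys → 9.5% → $8.00
Subtotal = $1111.77; tax = $62.62; total due = $1174.39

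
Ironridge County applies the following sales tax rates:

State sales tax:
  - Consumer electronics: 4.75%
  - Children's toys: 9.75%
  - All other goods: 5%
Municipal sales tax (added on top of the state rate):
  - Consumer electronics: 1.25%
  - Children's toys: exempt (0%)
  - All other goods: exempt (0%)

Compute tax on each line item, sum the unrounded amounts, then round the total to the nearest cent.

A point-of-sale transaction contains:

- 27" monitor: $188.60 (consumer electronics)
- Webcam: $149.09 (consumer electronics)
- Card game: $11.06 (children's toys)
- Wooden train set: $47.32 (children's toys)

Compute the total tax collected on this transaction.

27" monitor $188.60: consumer electronics → 4.75% + 1.25% municipal = 6% → $11.316
Webcam $149.09: consumer electronics → 4.75% + 1.25% municipal = 6% → $8.9454
Card game $11.06: children's toys → 9.75% + 0% municipal = 9.75% → $1.07835
Wooden train set $47.32: children's toys → 9.75% + 0% municipal = 9.75% → $4.6137
Unrounded tax sum = $25.95345 → $25.95

$25.95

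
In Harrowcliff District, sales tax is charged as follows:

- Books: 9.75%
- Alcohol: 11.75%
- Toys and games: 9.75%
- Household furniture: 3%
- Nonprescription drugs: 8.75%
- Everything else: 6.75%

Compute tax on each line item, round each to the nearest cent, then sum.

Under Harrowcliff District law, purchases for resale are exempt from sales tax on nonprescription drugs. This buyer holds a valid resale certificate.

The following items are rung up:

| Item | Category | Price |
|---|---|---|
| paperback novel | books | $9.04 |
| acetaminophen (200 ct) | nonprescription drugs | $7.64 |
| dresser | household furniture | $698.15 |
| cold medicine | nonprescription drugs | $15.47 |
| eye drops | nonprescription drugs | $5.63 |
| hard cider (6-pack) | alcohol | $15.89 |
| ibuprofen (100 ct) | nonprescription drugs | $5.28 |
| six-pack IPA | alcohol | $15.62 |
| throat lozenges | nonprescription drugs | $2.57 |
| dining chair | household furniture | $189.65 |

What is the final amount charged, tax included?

$996.16

Paperback novel $9.04: books → 9.75% → $0.88
Acetaminophen (200 ct) $7.64: nonprescription drugs, buyer-exempt → 0% → $0.00
Dresser $698.15: household furniture → 3% → $20.94
Cold medicine $15.47: nonprescription drugs, buyer-exempt → 0% → $0.00
Eye drops $5.63: nonprescription drugs, buyer-exempt → 0% → $0.00
Hard cider (6-pack) $15.89: alcohol → 11.75% → $1.87
Ibuprofen (100 ct) $5.28: nonprescription drugs, buyer-exempt → 0% → $0.00
Six-pack IPA $15.62: alcohol → 11.75% → $1.84
Throat lozenges $2.57: nonprescription drugs, buyer-exempt → 0% → $0.00
Dining chair $189.65: household furniture → 3% → $5.69
Subtotal = $964.94; tax = $31.22; total due = $996.16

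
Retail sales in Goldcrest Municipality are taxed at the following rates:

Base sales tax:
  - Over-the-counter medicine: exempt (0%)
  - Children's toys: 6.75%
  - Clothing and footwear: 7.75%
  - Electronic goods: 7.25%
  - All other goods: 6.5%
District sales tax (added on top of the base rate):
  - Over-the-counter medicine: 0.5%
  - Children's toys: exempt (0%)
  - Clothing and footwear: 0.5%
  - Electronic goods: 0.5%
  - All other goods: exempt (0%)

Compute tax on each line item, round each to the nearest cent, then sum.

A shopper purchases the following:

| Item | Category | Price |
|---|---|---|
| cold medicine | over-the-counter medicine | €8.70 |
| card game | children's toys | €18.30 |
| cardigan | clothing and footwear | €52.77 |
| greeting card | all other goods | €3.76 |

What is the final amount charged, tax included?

€89.40

Cold medicine €8.70: over-the-counter medicine → 0% + 0.5% district = 0.5% → €0.04
Card game €18.30: children's toys → 6.75% + 0% district = 6.75% → €1.24
Cardigan €52.77: clothing and footwear → 7.75% + 0.5% district = 8.25% → €4.35
Greeting card €3.76: all other goods → 6.5% + 0% district = 6.5% → €0.24
Subtotal = €83.53; tax = €5.87; total due = €89.40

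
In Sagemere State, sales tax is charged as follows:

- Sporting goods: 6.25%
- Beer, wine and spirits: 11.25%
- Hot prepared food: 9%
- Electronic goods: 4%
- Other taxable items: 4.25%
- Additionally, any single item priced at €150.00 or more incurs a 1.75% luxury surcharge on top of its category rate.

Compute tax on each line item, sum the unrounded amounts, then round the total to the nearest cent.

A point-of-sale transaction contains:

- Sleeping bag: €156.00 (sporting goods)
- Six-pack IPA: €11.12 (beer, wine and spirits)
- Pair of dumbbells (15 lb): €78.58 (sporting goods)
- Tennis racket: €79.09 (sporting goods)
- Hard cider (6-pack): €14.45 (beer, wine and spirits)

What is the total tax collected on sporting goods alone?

Sleeping bag €156.00: sporting goods → 6.25% + 1.75% surcharge = 8% → €12.48
Pair of dumbbells (15 lb) €78.58: sporting goods → 6.25% → €4.91125
Tennis racket €79.09: sporting goods → 6.25% → €4.943125
Tax on sporting goods: unrounded sum = €22.334375 → €22.33

€22.33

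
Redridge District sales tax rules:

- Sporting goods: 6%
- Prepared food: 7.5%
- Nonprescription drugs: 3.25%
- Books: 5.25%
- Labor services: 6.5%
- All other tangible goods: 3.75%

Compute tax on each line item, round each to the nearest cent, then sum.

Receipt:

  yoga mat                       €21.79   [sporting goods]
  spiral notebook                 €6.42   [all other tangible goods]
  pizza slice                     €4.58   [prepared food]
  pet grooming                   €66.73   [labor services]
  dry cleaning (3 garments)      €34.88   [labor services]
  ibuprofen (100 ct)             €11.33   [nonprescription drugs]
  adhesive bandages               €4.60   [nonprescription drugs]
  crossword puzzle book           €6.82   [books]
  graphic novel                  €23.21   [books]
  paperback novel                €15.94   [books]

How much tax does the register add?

Yoga mat €21.79: sporting goods → 6% → €1.31
Spiral notebook €6.42: all other tangible goods → 3.75% → €0.24
Pizza slice €4.58: prepared food → 7.5% → €0.34
Pet grooming €66.73: labor services → 6.5% → €4.34
Dry cleaning (3 garments) €34.88: labor services → 6.5% → €2.27
Ibuprofen (100 ct) €11.33: nonprescription drugs → 3.25% → €0.37
Adhesive bandages €4.60: nonprescription drugs → 3.25% → €0.15
Crossword puzzle book €6.82: books → 5.25% → €0.36
Graphic novel €23.21: books → 5.25% → €1.22
Paperback novel €15.94: books → 5.25% → €0.84
Total tax = €1.31 + €0.24 + €0.34 + €4.34 + €2.27 + €0.37 + €0.15 + €0.36 + €1.22 + €0.84 = €11.44

€11.44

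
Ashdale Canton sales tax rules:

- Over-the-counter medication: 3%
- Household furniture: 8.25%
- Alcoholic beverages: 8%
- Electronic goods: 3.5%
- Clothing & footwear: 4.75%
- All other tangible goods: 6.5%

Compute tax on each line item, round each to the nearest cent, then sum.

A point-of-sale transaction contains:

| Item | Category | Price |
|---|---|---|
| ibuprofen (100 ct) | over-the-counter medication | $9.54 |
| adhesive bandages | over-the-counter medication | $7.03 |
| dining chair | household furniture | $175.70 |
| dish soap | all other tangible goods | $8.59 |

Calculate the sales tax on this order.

Ibuprofen (100 ct) $9.54: over-the-counter medication → 3% → $0.29
Adhesive bandages $7.03: over-the-counter medication → 3% → $0.21
Dining chair $175.70: household furniture → 8.25% → $14.50
Dish soap $8.59: all other tangible goods → 6.5% → $0.56
Total tax = $0.29 + $0.21 + $14.50 + $0.56 = $15.56

$15.56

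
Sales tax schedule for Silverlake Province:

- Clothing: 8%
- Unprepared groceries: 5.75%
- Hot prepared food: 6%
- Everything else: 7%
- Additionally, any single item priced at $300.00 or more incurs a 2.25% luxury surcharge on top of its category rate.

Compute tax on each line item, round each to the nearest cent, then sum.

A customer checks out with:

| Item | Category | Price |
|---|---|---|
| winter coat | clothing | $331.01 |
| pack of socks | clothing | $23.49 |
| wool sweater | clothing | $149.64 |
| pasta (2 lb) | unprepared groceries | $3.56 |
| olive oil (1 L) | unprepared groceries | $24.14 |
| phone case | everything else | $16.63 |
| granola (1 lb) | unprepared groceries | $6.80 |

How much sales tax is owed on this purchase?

Winter coat $331.01: clothing → 8% + 2.25% surcharge = 10.25% → $33.93
Pack of socks $23.49: clothing → 8% → $1.88
Wool sweater $149.64: clothing → 8% → $11.97
Pasta (2 lb) $3.56: unprepared groceries → 5.75% → $0.20
Olive oil (1 L) $24.14: unprepared groceries → 5.75% → $1.39
Phone case $16.63: everything else → 7% → $1.16
Granola (1 lb) $6.80: unprepared groceries → 5.75% → $0.39
Total tax = $33.93 + $1.88 + $11.97 + $0.20 + $1.39 + $1.16 + $0.39 = $50.92

$50.92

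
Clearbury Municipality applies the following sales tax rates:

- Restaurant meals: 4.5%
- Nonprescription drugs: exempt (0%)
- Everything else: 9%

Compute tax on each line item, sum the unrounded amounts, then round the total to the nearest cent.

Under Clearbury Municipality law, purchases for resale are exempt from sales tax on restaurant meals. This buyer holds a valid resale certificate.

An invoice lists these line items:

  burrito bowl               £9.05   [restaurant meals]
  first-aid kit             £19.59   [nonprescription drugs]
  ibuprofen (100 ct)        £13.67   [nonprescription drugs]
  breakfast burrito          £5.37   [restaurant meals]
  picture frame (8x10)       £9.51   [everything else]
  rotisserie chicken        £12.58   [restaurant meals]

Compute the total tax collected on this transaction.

Burrito bowl £9.05: restaurant meals, buyer-exempt → 0% → £0.00
First-aid kit £19.59: nonprescription drugs → 0% → £0.00
Ibuprofen (100 ct) £13.67: nonprescription drugs → 0% → £0.00
Breakfast burrito £5.37: restaurant meals, buyer-exempt → 0% → £0.00
Picture frame (8x10) £9.51: everything else → 9% → £0.8559
Rotisserie chicken £12.58: restaurant meals, buyer-exempt → 0% → £0.00
Unrounded tax sum = £0.8559 → £0.86

£0.86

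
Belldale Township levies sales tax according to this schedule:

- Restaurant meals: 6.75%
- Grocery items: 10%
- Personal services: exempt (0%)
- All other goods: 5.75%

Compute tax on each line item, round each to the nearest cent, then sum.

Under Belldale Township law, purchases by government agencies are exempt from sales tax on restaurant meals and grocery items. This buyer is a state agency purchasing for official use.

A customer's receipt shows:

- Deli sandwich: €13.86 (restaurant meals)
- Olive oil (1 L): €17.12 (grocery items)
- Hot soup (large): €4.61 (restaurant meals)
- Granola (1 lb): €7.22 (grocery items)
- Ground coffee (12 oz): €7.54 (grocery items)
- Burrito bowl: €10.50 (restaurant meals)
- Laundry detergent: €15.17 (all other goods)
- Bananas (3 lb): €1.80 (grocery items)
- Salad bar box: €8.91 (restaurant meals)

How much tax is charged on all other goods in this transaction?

Laundry detergent €15.17: all other goods → 5.75% → €0.87
Tax on all other goods = €0.87

€0.87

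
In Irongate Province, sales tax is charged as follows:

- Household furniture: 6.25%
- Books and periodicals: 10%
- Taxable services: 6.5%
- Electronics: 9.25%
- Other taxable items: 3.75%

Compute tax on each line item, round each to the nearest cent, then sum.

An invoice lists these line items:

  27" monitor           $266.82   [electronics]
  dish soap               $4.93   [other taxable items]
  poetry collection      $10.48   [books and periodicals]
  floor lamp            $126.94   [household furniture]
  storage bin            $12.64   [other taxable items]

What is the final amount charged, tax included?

27" monitor $266.82: electronics → 9.25% → $24.68
Dish soap $4.93: other taxable items → 3.75% → $0.18
Poetry collection $10.48: books and periodicals → 10% → $1.05
Floor lamp $126.94: household furniture → 6.25% → $7.93
Storage bin $12.64: other taxable items → 3.75% → $0.47
Subtotal = $421.81; tax = $34.31; total due = $456.12

$456.12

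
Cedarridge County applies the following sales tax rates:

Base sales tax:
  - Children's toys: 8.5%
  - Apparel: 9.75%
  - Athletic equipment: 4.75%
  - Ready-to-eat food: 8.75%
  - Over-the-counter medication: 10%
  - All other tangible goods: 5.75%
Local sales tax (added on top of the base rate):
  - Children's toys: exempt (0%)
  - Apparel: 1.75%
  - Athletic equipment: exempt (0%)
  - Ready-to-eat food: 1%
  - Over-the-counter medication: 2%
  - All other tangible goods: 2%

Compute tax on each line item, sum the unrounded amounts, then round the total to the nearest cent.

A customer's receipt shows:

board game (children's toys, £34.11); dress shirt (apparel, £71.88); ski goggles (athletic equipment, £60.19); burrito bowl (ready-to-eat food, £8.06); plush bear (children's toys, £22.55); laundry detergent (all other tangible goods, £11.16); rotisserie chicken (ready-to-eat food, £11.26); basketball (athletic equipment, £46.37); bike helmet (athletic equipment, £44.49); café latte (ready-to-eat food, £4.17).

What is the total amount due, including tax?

£337.65

Board game £34.11: children's toys → 8.5% + 0% local = 8.5% → £2.89935
Dress shirt £71.88: apparel → 9.75% + 1.75% local = 11.5% → £8.2662
Ski goggles £60.19: athletic equipment → 4.75% + 0% local = 4.75% → £2.859025
Burrito bowl £8.06: ready-to-eat food → 8.75% + 1% local = 9.75% → £0.78585
Plush bear £22.55: children's toys → 8.5% + 0% local = 8.5% → £1.91675
Laundry detergent £11.16: all other tangible goods → 5.75% + 2% local = 7.75% → £0.8649
Rotisserie chicken £11.26: ready-to-eat food → 8.75% + 1% local = 9.75% → £1.09785
Basketball £46.37: athletic equipment → 4.75% + 0% local = 4.75% → £2.202575
Bike helmet £44.49: athletic equipment → 4.75% + 0% local = 4.75% → £2.113275
Café latte £4.17: ready-to-eat food → 8.75% + 1% local = 9.75% → £0.406575
Subtotal = £314.24; unrounded tax = £23.41235 → £23.41; total due = £337.65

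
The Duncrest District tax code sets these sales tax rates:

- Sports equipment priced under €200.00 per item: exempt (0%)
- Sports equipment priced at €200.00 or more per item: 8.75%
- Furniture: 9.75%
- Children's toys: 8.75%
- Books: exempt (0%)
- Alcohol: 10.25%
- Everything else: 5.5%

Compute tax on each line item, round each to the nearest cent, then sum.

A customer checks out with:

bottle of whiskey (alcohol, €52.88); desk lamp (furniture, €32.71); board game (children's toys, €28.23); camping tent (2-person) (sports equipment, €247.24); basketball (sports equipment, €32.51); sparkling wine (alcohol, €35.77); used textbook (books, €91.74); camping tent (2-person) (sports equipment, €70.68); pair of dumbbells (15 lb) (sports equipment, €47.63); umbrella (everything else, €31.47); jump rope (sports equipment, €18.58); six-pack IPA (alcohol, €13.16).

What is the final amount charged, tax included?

€742.06

Bottle of whiskey €52.88: alcohol → 10.25% → €5.42
Desk lamp €32.71: furniture → 9.75% → €3.19
Board game €28.23: children's toys → 8.75% → €2.47
Camping tent (2-person) €247.24: sports equipment, €200.00 or more → 8.75% → €21.63
Basketball €32.51: sports equipment, under €200.00 → 0% → €0.00
Sparkling wine €35.77: alcohol → 10.25% → €3.67
Used textbook €91.74: books → 0% → €0.00
Camping tent (2-person) €70.68: sports equipment, under €200.00 → 0% → €0.00
Pair of dumbbells (15 lb) €47.63: sports equipment, under €200.00 → 0% → €0.00
Umbrella €31.47: everything else → 5.5% → €1.73
Jump rope €18.58: sports equipment, under €200.00 → 0% → €0.00
Six-pack IPA €13.16: alcohol → 10.25% → €1.35
Subtotal = €702.60; tax = €39.46; total due = €742.06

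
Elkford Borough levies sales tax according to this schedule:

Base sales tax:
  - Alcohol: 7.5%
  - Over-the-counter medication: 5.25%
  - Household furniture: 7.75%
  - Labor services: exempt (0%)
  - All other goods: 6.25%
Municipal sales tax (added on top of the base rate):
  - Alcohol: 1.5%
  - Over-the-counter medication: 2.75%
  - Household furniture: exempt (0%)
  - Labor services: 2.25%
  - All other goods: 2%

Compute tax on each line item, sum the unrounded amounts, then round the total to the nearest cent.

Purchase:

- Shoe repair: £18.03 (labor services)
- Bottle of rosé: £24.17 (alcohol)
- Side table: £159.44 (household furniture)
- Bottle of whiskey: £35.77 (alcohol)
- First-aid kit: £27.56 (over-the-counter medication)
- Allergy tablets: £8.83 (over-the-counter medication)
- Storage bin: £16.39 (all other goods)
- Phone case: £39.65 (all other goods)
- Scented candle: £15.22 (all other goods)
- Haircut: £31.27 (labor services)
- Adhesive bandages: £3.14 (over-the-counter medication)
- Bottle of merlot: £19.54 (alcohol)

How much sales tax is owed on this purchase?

£29.66

Shoe repair £18.03: labor services → 0% + 2.25% municipal = 2.25% → £0.405675
Bottle of rosé £24.17: alcohol → 7.5% + 1.5% municipal = 9% → £2.1753
Side table £159.44: household furniture → 7.75% + 0% municipal = 7.75% → £12.3566
Bottle of whiskey £35.77: alcohol → 7.5% + 1.5% municipal = 9% → £3.2193
First-aid kit £27.56: over-the-counter medication → 5.25% + 2.75% municipal = 8% → £2.2048
Allergy tablets £8.83: over-the-counter medication → 5.25% + 2.75% municipal = 8% → £0.7064
Storage bin £16.39: all other goods → 6.25% + 2% municipal = 8.25% → £1.352175
Phone case £39.65: all other goods → 6.25% + 2% municipal = 8.25% → £3.271125
Scented candle £15.22: all other goods → 6.25% + 2% municipal = 8.25% → £1.25565
Haircut £31.27: labor services → 0% + 2.25% municipal = 2.25% → £0.703575
Adhesive bandages £3.14: over-the-counter medication → 5.25% + 2.75% municipal = 8% → £0.2512
Bottle of merlot £19.54: alcohol → 7.5% + 1.5% municipal = 9% → £1.7586
Unrounded tax sum = £29.6604 → £29.66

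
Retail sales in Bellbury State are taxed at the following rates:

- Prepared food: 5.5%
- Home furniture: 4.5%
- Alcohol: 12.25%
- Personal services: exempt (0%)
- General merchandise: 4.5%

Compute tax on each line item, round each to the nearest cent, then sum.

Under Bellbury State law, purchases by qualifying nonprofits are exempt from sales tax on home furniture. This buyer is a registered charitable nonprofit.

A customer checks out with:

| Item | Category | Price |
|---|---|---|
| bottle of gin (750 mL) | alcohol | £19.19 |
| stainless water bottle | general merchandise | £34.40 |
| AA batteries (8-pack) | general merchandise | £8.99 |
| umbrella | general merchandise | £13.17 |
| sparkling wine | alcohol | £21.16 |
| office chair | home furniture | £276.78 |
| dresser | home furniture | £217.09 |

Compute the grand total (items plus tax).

£598.26

Bottle of gin (750 mL) £19.19: alcohol → 12.25% → £2.35
Stainless water bottle £34.40: general merchandise → 4.5% → £1.55
AA batteries (8-pack) £8.99: general merchandise → 4.5% → £0.40
Umbrella £13.17: general merchandise → 4.5% → £0.59
Sparkling wine £21.16: alcohol → 12.25% → £2.59
Office chair £276.78: home furniture, buyer-exempt → 0% → £0.00
Dresser £217.09: home furniture, buyer-exempt → 0% → £0.00
Subtotal = £590.78; tax = £7.48; total due = £598.26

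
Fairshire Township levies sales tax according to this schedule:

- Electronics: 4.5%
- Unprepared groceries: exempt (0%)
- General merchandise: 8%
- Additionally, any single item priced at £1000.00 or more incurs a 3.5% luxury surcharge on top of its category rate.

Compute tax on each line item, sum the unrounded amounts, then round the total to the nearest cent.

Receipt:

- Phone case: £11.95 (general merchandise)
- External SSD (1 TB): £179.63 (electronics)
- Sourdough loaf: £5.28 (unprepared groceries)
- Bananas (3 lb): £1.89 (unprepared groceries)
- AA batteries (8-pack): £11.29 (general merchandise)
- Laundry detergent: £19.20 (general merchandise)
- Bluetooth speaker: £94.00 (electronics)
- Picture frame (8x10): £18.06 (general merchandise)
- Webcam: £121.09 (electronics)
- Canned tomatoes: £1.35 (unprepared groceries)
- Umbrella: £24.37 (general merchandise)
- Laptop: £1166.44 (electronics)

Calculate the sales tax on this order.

Phone case £11.95: general merchandise → 8% → £0.956
External SSD (1 TB) £179.63: electronics → 4.5% → £8.08335
Sourdough loaf £5.28: unprepared groceries → 0% → £0.00
Bananas (3 lb) £1.89: unprepared groceries → 0% → £0.00
AA batteries (8-pack) £11.29: general merchandise → 8% → £0.9032
Laundry detergent £19.20: general merchandise → 8% → £1.536
Bluetooth speaker £94.00: electronics → 4.5% → £4.23
Picture frame (8x10) £18.06: general merchandise → 8% → £1.4448
Webcam £121.09: electronics → 4.5% → £5.44905
Canned tomatoes £1.35: unprepared groceries → 0% → £0.00
Umbrella £24.37: general merchandise → 8% → £1.9496
Laptop £1166.44: electronics → 4.5% + 3.5% surcharge = 8% → £93.3152
Unrounded tax sum = £117.8672 → £117.87

£117.87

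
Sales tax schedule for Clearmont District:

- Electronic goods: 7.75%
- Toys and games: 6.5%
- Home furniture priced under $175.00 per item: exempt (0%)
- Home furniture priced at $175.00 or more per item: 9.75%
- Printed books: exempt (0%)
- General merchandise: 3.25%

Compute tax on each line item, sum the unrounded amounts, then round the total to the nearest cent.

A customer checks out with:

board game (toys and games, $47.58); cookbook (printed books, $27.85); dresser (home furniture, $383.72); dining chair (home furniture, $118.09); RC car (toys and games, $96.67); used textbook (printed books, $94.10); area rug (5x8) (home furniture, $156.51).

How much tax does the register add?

Board game $47.58: toys and games → 6.5% → $3.0927
Cookbook $27.85: printed books → 0% → $0.00
Dresser $383.72: home furniture, $175.00 or more → 9.75% → $37.4127
Dining chair $118.09: home furniture, under $175.00 → 0% → $0.00
RC car $96.67: toys and games → 6.5% → $6.28355
Used textbook $94.10: printed books → 0% → $0.00
Area rug (5x8) $156.51: home furniture, under $175.00 → 0% → $0.00
Unrounded tax sum = $46.78895 → $46.79

$46.79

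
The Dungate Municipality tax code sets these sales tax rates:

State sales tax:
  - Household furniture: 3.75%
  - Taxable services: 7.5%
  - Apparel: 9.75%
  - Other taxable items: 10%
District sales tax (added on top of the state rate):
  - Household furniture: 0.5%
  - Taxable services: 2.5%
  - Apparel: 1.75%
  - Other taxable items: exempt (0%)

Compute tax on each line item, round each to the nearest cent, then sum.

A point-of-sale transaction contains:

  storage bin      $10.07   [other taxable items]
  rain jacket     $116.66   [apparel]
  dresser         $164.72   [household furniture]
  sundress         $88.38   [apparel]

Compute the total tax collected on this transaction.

Storage bin $10.07: other taxable items → 10% + 0% district = 10% → $1.01
Rain jacket $116.66: apparel → 9.75% + 1.75% district = 11.5% → $13.42
Dresser $164.72: household furniture → 3.75% + 0.5% district = 4.25% → $7.00
Sundress $88.38: apparel → 9.75% + 1.75% district = 11.5% → $10.16
Total tax = $1.01 + $13.42 + $7.00 + $10.16 = $31.59

$31.59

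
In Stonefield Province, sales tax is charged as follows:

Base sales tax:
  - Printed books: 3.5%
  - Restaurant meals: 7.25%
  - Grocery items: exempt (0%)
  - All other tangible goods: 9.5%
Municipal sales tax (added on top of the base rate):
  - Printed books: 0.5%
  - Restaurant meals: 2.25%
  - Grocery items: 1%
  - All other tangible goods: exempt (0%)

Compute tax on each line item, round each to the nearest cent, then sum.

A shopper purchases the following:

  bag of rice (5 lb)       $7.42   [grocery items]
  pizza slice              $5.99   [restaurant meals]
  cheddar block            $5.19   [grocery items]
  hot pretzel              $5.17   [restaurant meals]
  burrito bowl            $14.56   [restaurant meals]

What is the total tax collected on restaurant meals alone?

Pizza slice $5.99: restaurant meals → 7.25% + 2.25% municipal = 9.5% → $0.57
Hot pretzel $5.17: restaurant meals → 7.25% + 2.25% municipal = 9.5% → $0.49
Burrito bowl $14.56: restaurant meals → 7.25% + 2.25% municipal = 9.5% → $1.38
Tax on restaurant meals = $0.57 + $0.49 + $1.38 = $2.44

$2.44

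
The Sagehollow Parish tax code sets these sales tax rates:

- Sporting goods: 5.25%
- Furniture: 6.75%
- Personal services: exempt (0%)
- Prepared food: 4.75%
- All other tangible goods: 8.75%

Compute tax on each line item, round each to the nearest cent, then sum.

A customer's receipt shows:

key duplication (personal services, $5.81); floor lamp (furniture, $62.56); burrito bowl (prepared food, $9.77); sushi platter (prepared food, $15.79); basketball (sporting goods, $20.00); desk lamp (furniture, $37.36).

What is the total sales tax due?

$9.00

Key duplication $5.81: personal services → 0% → $0.00
Floor lamp $62.56: furniture → 6.75% → $4.22
Burrito bowl $9.77: prepared food → 4.75% → $0.46
Sushi platter $15.79: prepared food → 4.75% → $0.75
Basketball $20.00: sporting goods → 5.25% → $1.05
Desk lamp $37.36: furniture → 6.75% → $2.52
Total tax = $4.22 + $0.46 + $0.75 + $1.05 + $2.52 = $9.00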